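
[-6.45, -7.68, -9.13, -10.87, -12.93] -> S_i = -6.45*1.19^i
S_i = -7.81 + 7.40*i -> [-7.81, -0.41, 6.99, 14.39, 21.79]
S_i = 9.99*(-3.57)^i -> [9.99, -35.66, 127.32, -454.54, 1622.7]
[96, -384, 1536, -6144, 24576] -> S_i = 96*-4^i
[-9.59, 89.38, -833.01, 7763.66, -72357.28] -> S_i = -9.59*(-9.32)^i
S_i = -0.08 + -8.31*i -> [-0.08, -8.39, -16.7, -25.01, -33.32]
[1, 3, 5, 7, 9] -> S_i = 1 + 2*i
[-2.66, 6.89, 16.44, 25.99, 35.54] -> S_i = -2.66 + 9.55*i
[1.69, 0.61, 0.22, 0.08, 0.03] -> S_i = 1.69*0.36^i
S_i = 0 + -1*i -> [0, -1, -2, -3, -4]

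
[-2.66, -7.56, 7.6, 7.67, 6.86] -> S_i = Random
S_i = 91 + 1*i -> [91, 92, 93, 94, 95]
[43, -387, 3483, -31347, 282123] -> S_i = 43*-9^i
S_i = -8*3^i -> [-8, -24, -72, -216, -648]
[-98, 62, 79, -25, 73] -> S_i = Random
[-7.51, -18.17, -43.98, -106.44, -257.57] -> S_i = -7.51*2.42^i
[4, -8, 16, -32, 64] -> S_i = 4*-2^i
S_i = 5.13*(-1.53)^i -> [5.13, -7.85, 12.01, -18.37, 28.11]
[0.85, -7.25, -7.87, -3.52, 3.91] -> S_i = Random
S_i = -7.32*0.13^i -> [-7.32, -0.95, -0.12, -0.02, -0.0]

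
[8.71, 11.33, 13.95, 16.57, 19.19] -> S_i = 8.71 + 2.62*i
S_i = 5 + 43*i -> [5, 48, 91, 134, 177]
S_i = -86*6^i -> [-86, -516, -3096, -18576, -111456]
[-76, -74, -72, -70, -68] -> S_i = -76 + 2*i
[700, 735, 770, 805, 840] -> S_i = 700 + 35*i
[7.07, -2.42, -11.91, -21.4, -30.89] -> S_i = 7.07 + -9.49*i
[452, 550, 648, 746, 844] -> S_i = 452 + 98*i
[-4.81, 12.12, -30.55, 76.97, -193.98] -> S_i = -4.81*(-2.52)^i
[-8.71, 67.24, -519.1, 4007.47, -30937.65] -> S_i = -8.71*(-7.72)^i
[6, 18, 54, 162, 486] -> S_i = 6*3^i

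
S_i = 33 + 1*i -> [33, 34, 35, 36, 37]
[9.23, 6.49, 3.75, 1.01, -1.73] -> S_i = 9.23 + -2.74*i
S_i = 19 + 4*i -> [19, 23, 27, 31, 35]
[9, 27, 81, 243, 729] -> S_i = 9*3^i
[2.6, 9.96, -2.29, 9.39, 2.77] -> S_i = Random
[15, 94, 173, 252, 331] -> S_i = 15 + 79*i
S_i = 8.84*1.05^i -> [8.84, 9.28, 9.75, 10.23, 10.75]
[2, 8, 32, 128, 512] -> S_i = 2*4^i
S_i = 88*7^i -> [88, 616, 4312, 30184, 211288]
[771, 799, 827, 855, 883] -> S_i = 771 + 28*i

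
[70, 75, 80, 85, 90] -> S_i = 70 + 5*i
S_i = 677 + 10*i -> [677, 687, 697, 707, 717]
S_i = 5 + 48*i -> [5, 53, 101, 149, 197]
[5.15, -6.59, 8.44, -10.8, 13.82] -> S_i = 5.15*(-1.28)^i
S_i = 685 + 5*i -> [685, 690, 695, 700, 705]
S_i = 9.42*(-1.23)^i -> [9.42, -11.59, 14.25, -17.53, 21.56]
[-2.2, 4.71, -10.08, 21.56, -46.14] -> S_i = -2.20*(-2.14)^i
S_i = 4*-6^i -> [4, -24, 144, -864, 5184]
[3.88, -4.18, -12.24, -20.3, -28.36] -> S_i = 3.88 + -8.06*i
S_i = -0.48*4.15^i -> [-0.48, -1.99, -8.27, -34.31, -142.37]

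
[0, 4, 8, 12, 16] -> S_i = 0 + 4*i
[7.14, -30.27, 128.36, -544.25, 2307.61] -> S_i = 7.14*(-4.24)^i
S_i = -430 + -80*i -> [-430, -510, -590, -670, -750]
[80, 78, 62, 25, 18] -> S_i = Random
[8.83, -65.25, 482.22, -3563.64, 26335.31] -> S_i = 8.83*(-7.39)^i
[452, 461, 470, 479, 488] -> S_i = 452 + 9*i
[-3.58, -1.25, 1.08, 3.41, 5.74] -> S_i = -3.58 + 2.33*i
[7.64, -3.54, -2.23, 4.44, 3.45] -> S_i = Random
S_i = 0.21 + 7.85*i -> [0.21, 8.06, 15.91, 23.76, 31.61]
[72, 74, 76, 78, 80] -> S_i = 72 + 2*i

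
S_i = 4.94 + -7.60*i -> [4.94, -2.66, -10.26, -17.86, -25.46]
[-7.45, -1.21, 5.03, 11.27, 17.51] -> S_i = -7.45 + 6.24*i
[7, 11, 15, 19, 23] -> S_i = 7 + 4*i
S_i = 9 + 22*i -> [9, 31, 53, 75, 97]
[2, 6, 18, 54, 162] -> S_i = 2*3^i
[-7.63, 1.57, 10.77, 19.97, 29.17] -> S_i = -7.63 + 9.20*i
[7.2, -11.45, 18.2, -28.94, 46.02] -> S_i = 7.20*(-1.59)^i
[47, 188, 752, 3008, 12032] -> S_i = 47*4^i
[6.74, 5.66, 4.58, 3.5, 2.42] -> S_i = 6.74 + -1.08*i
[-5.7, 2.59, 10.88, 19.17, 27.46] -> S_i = -5.70 + 8.29*i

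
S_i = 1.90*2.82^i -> [1.9, 5.36, 15.11, 42.61, 120.16]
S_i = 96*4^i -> [96, 384, 1536, 6144, 24576]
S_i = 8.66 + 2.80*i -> [8.66, 11.46, 14.26, 17.06, 19.86]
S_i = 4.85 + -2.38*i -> [4.85, 2.47, 0.09, -2.29, -4.67]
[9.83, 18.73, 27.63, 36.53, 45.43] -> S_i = 9.83 + 8.90*i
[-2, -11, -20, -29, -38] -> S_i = -2 + -9*i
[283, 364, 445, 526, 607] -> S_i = 283 + 81*i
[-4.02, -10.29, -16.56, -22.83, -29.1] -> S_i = -4.02 + -6.27*i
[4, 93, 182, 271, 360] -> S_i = 4 + 89*i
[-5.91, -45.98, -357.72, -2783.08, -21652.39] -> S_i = -5.91*7.78^i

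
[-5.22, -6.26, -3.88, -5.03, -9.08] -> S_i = Random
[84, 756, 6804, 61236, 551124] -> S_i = 84*9^i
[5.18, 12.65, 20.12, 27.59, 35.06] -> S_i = 5.18 + 7.47*i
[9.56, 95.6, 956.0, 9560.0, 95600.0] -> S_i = 9.56*10.00^i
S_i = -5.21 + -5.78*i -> [-5.21, -10.99, -16.77, -22.55, -28.33]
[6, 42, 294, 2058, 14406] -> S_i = 6*7^i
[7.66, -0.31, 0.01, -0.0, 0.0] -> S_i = 7.66*(-0.04)^i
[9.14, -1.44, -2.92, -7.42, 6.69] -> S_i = Random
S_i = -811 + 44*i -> [-811, -767, -723, -679, -635]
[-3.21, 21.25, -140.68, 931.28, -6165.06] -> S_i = -3.21*(-6.62)^i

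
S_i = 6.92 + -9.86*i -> [6.92, -2.94, -12.8, -22.66, -32.52]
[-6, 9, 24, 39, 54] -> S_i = -6 + 15*i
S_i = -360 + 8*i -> [-360, -352, -344, -336, -328]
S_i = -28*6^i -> [-28, -168, -1008, -6048, -36288]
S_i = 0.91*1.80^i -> [0.91, 1.64, 2.95, 5.31, 9.55]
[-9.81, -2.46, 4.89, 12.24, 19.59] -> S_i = -9.81 + 7.35*i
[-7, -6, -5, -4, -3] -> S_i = -7 + 1*i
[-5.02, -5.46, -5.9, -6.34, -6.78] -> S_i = -5.02 + -0.44*i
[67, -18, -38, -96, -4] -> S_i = Random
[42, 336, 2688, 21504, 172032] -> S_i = 42*8^i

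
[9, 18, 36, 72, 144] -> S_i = 9*2^i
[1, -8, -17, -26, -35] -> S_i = 1 + -9*i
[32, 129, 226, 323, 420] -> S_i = 32 + 97*i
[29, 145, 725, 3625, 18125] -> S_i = 29*5^i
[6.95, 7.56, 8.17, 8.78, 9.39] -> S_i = 6.95 + 0.61*i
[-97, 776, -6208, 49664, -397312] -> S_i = -97*-8^i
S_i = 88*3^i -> [88, 264, 792, 2376, 7128]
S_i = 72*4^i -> [72, 288, 1152, 4608, 18432]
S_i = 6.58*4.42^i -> [6.58, 29.08, 128.55, 568.19, 2511.39]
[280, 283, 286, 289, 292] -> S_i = 280 + 3*i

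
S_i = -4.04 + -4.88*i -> [-4.04, -8.92, -13.8, -18.68, -23.56]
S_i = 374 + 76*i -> [374, 450, 526, 602, 678]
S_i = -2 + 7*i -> [-2, 5, 12, 19, 26]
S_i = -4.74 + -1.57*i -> [-4.74, -6.31, -7.88, -9.45, -11.02]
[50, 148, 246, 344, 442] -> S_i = 50 + 98*i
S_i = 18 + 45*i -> [18, 63, 108, 153, 198]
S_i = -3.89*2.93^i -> [-3.89, -11.4, -33.4, -97.85, -286.69]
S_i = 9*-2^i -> [9, -18, 36, -72, 144]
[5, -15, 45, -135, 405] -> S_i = 5*-3^i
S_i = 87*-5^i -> [87, -435, 2175, -10875, 54375]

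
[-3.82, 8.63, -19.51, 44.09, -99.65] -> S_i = -3.82*(-2.26)^i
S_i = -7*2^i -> [-7, -14, -28, -56, -112]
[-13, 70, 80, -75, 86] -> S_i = Random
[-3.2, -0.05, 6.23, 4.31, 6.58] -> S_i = Random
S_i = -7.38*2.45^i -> [-7.38, -18.08, -44.3, -108.53, -265.9]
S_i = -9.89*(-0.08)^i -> [-9.89, 0.79, -0.06, 0.01, -0.0]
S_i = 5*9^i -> [5, 45, 405, 3645, 32805]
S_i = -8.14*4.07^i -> [-8.14, -33.13, -134.84, -548.79, -2233.58]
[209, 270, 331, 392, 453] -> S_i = 209 + 61*i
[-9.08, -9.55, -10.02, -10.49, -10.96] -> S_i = -9.08 + -0.47*i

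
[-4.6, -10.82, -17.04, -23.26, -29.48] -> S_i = -4.60 + -6.22*i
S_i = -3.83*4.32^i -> [-3.83, -16.55, -71.48, -308.78, -1333.93]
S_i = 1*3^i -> [1, 3, 9, 27, 81]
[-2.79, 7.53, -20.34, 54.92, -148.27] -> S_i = -2.79*(-2.70)^i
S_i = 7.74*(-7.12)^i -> [7.74, -55.11, 392.37, -2793.71, 19891.2]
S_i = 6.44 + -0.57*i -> [6.44, 5.87, 5.3, 4.73, 4.16]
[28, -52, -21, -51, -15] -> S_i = Random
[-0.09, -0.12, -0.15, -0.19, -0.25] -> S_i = -0.09*1.29^i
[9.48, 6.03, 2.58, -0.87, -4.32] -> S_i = 9.48 + -3.45*i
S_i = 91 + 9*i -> [91, 100, 109, 118, 127]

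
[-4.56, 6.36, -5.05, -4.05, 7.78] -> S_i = Random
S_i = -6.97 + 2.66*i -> [-6.97, -4.31, -1.65, 1.01, 3.67]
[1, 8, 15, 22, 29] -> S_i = 1 + 7*i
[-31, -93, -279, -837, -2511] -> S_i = -31*3^i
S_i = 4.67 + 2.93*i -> [4.67, 7.6, 10.53, 13.46, 16.39]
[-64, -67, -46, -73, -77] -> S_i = Random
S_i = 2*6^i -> [2, 12, 72, 432, 2592]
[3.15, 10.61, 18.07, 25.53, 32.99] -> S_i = 3.15 + 7.46*i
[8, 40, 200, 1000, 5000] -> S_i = 8*5^i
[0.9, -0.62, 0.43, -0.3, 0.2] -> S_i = 0.90*(-0.69)^i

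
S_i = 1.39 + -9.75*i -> [1.39, -8.36, -18.11, -27.86, -37.61]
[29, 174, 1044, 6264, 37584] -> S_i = 29*6^i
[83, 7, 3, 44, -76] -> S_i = Random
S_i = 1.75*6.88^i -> [1.75, 12.04, 82.84, 569.91, 3920.95]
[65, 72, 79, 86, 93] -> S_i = 65 + 7*i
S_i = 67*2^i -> [67, 134, 268, 536, 1072]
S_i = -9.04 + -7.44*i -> [-9.04, -16.48, -23.92, -31.36, -38.8]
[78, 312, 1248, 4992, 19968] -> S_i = 78*4^i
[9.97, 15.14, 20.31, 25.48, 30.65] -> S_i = 9.97 + 5.17*i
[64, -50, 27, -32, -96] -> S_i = Random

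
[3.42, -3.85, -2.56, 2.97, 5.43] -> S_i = Random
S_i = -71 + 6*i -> [-71, -65, -59, -53, -47]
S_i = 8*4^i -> [8, 32, 128, 512, 2048]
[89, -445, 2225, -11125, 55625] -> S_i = 89*-5^i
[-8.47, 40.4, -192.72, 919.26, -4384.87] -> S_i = -8.47*(-4.77)^i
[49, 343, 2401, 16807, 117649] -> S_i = 49*7^i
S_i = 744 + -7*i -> [744, 737, 730, 723, 716]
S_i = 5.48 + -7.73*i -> [5.48, -2.25, -9.98, -17.71, -25.44]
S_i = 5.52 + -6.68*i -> [5.52, -1.16, -7.84, -14.52, -21.2]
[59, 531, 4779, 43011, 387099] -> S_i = 59*9^i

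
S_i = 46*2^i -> [46, 92, 184, 368, 736]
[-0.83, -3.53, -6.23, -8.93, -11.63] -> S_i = -0.83 + -2.70*i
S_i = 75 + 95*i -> [75, 170, 265, 360, 455]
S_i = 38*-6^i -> [38, -228, 1368, -8208, 49248]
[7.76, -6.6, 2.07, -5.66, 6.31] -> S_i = Random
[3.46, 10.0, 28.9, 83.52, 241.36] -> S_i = 3.46*2.89^i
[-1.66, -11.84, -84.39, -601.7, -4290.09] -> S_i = -1.66*7.13^i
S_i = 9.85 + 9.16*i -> [9.85, 19.01, 28.17, 37.33, 46.49]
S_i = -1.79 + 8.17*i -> [-1.79, 6.38, 14.55, 22.72, 30.89]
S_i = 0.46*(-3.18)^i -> [0.46, -1.46, 4.65, -14.79, 47.04]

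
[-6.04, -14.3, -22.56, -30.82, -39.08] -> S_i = -6.04 + -8.26*i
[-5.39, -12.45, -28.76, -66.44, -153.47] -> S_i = -5.39*2.31^i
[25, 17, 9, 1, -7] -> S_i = 25 + -8*i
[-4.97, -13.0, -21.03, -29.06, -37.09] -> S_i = -4.97 + -8.03*i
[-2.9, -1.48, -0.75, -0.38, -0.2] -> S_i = -2.90*0.51^i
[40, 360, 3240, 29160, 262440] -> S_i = 40*9^i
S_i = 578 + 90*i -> [578, 668, 758, 848, 938]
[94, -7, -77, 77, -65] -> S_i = Random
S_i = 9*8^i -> [9, 72, 576, 4608, 36864]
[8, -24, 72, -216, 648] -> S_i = 8*-3^i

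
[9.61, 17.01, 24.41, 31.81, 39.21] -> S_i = 9.61 + 7.40*i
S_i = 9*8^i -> [9, 72, 576, 4608, 36864]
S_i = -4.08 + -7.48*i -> [-4.08, -11.56, -19.04, -26.52, -34.0]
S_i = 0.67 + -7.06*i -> [0.67, -6.39, -13.45, -20.51, -27.57]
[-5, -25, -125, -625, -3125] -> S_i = -5*5^i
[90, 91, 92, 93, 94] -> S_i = 90 + 1*i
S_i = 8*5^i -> [8, 40, 200, 1000, 5000]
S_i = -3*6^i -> [-3, -18, -108, -648, -3888]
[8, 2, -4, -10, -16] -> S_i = 8 + -6*i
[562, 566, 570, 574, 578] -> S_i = 562 + 4*i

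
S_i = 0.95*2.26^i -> [0.95, 2.15, 4.85, 10.97, 24.78]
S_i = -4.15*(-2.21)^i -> [-4.15, 9.17, -20.27, 44.79, -99.0]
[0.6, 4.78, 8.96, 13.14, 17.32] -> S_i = 0.60 + 4.18*i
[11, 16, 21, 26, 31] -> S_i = 11 + 5*i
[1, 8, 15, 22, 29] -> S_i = 1 + 7*i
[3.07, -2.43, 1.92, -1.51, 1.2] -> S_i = 3.07*(-0.79)^i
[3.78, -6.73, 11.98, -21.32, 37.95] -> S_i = 3.78*(-1.78)^i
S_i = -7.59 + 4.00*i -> [-7.59, -3.59, 0.41, 4.41, 8.41]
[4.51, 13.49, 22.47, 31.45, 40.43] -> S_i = 4.51 + 8.98*i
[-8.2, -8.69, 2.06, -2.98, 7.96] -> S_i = Random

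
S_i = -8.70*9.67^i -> [-8.7, -84.13, -813.53, -7866.81, -76072.06]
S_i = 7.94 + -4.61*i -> [7.94, 3.33, -1.28, -5.89, -10.5]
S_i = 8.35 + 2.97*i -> [8.35, 11.32, 14.29, 17.26, 20.23]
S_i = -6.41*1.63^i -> [-6.41, -10.45, -17.03, -27.76, -45.25]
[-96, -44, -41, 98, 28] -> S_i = Random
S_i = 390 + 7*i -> [390, 397, 404, 411, 418]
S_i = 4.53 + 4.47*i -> [4.53, 9.0, 13.47, 17.94, 22.41]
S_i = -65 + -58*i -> [-65, -123, -181, -239, -297]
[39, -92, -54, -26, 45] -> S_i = Random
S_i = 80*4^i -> [80, 320, 1280, 5120, 20480]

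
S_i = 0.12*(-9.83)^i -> [0.12, -1.18, 11.6, -113.98, 1120.46]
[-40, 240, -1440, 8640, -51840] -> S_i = -40*-6^i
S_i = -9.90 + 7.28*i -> [-9.9, -2.62, 4.66, 11.94, 19.22]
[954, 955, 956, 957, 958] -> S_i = 954 + 1*i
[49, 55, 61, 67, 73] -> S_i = 49 + 6*i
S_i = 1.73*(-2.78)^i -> [1.73, -4.81, 13.37, -37.17, 103.33]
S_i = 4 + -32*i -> [4, -28, -60, -92, -124]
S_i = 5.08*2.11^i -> [5.08, 10.72, 22.62, 47.72, 100.69]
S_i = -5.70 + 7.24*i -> [-5.7, 1.54, 8.78, 16.02, 23.26]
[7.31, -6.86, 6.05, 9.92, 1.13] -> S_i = Random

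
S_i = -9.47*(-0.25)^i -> [-9.47, 2.37, -0.59, 0.15, -0.04]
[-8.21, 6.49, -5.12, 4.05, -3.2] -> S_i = -8.21*(-0.79)^i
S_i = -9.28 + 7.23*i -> [-9.28, -2.05, 5.18, 12.41, 19.64]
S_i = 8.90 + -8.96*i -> [8.9, -0.06, -9.02, -17.98, -26.94]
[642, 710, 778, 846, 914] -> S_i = 642 + 68*i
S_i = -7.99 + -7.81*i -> [-7.99, -15.8, -23.61, -31.42, -39.23]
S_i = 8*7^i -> [8, 56, 392, 2744, 19208]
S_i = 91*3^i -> [91, 273, 819, 2457, 7371]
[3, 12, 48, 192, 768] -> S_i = 3*4^i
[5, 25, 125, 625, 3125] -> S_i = 5*5^i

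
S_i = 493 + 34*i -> [493, 527, 561, 595, 629]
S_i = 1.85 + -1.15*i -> [1.85, 0.7, -0.45, -1.6, -2.75]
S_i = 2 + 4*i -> [2, 6, 10, 14, 18]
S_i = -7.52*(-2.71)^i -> [-7.52, 20.38, -55.23, 149.67, -405.6]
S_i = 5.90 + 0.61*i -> [5.9, 6.51, 7.12, 7.73, 8.34]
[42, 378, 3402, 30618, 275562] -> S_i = 42*9^i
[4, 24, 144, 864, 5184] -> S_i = 4*6^i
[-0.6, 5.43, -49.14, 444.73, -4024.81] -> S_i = -0.60*(-9.05)^i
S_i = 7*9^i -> [7, 63, 567, 5103, 45927]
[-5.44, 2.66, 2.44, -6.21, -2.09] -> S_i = Random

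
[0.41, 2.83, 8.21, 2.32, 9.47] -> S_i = Random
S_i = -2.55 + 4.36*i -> [-2.55, 1.81, 6.17, 10.53, 14.89]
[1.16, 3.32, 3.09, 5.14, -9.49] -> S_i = Random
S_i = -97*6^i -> [-97, -582, -3492, -20952, -125712]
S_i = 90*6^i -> [90, 540, 3240, 19440, 116640]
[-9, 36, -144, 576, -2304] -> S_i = -9*-4^i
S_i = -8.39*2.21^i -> [-8.39, -18.54, -40.98, -90.56, -200.14]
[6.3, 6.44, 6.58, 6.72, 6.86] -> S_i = 6.30 + 0.14*i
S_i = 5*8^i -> [5, 40, 320, 2560, 20480]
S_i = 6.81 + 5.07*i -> [6.81, 11.88, 16.95, 22.02, 27.09]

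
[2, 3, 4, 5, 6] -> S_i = 2 + 1*i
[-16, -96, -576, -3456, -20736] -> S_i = -16*6^i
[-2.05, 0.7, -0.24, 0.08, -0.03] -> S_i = -2.05*(-0.34)^i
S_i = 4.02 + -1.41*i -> [4.02, 2.61, 1.2, -0.21, -1.62]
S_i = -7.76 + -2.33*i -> [-7.76, -10.09, -12.42, -14.75, -17.08]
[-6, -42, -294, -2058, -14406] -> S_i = -6*7^i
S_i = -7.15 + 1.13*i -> [-7.15, -6.02, -4.89, -3.76, -2.63]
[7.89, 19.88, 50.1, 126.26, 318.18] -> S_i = 7.89*2.52^i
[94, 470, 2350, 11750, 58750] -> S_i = 94*5^i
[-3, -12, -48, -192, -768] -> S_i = -3*4^i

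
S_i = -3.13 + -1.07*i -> [-3.13, -4.2, -5.27, -6.34, -7.41]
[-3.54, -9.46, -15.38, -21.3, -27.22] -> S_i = -3.54 + -5.92*i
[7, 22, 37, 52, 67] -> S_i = 7 + 15*i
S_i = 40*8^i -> [40, 320, 2560, 20480, 163840]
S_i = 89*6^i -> [89, 534, 3204, 19224, 115344]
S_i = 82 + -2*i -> [82, 80, 78, 76, 74]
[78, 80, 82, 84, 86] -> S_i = 78 + 2*i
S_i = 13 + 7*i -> [13, 20, 27, 34, 41]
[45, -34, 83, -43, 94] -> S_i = Random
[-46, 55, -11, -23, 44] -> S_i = Random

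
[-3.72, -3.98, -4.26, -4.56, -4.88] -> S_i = -3.72*1.07^i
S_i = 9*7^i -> [9, 63, 441, 3087, 21609]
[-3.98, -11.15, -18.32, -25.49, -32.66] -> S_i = -3.98 + -7.17*i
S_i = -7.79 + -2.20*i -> [-7.79, -9.99, -12.19, -14.39, -16.59]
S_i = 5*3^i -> [5, 15, 45, 135, 405]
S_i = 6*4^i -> [6, 24, 96, 384, 1536]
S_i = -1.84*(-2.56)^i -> [-1.84, 4.71, -12.06, 30.87, -79.03]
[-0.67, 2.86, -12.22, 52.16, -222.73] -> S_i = -0.67*(-4.27)^i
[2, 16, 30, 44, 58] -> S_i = 2 + 14*i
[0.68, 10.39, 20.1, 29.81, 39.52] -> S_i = 0.68 + 9.71*i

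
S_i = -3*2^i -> [-3, -6, -12, -24, -48]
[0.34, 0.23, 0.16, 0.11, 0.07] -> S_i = 0.34*0.68^i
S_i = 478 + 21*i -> [478, 499, 520, 541, 562]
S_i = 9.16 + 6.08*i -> [9.16, 15.24, 21.32, 27.4, 33.48]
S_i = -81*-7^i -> [-81, 567, -3969, 27783, -194481]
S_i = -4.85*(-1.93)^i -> [-4.85, 9.36, -18.07, 34.87, -67.29]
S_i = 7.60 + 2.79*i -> [7.6, 10.39, 13.18, 15.97, 18.76]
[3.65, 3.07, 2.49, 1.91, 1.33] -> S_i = 3.65 + -0.58*i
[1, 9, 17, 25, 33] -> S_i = 1 + 8*i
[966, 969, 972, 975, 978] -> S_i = 966 + 3*i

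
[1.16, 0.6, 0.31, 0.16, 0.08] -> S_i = 1.16*0.52^i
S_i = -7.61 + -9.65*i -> [-7.61, -17.26, -26.91, -36.56, -46.21]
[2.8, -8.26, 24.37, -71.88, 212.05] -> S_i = 2.80*(-2.95)^i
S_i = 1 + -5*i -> [1, -4, -9, -14, -19]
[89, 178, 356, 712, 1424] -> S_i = 89*2^i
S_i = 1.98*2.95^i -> [1.98, 5.84, 17.23, 50.83, 149.95]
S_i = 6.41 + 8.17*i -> [6.41, 14.58, 22.75, 30.92, 39.09]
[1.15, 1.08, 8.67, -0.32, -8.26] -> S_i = Random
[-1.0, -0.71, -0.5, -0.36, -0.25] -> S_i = -1.00*0.71^i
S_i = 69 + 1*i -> [69, 70, 71, 72, 73]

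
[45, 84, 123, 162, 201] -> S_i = 45 + 39*i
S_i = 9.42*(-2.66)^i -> [9.42, -25.06, 66.65, -177.29, 471.6]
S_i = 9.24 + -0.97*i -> [9.24, 8.27, 7.3, 6.33, 5.36]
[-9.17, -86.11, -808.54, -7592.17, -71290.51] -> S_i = -9.17*9.39^i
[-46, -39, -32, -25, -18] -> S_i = -46 + 7*i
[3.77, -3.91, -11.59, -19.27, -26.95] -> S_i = 3.77 + -7.68*i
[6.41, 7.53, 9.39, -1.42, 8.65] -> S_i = Random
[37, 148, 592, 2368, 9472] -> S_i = 37*4^i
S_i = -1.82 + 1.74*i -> [-1.82, -0.08, 1.66, 3.4, 5.14]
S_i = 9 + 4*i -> [9, 13, 17, 21, 25]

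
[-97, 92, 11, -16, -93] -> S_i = Random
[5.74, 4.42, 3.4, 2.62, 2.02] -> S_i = 5.74*0.77^i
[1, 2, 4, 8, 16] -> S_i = 1*2^i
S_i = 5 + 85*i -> [5, 90, 175, 260, 345]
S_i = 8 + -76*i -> [8, -68, -144, -220, -296]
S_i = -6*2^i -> [-6, -12, -24, -48, -96]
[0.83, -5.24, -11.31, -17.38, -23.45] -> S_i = 0.83 + -6.07*i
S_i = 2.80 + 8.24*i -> [2.8, 11.04, 19.28, 27.52, 35.76]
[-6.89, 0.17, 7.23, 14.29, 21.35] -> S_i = -6.89 + 7.06*i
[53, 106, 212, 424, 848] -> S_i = 53*2^i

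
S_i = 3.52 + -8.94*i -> [3.52, -5.42, -14.36, -23.3, -32.24]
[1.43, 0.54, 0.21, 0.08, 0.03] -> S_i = 1.43*0.38^i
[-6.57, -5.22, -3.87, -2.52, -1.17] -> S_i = -6.57 + 1.35*i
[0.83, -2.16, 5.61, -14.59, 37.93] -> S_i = 0.83*(-2.60)^i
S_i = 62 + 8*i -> [62, 70, 78, 86, 94]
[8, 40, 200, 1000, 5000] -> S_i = 8*5^i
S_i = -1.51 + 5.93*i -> [-1.51, 4.42, 10.35, 16.28, 22.21]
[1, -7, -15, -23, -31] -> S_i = 1 + -8*i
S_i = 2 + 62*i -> [2, 64, 126, 188, 250]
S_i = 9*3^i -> [9, 27, 81, 243, 729]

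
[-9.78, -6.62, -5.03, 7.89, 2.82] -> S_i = Random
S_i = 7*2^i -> [7, 14, 28, 56, 112]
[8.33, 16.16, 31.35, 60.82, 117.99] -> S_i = 8.33*1.94^i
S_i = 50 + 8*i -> [50, 58, 66, 74, 82]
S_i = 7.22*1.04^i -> [7.22, 7.51, 7.81, 8.12, 8.45]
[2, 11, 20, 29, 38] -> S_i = 2 + 9*i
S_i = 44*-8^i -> [44, -352, 2816, -22528, 180224]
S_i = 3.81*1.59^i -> [3.81, 6.06, 9.63, 15.31, 24.35]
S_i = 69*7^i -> [69, 483, 3381, 23667, 165669]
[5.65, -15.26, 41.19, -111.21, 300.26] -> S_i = 5.65*(-2.70)^i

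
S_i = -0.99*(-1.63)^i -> [-0.99, 1.61, -2.63, 4.29, -6.99]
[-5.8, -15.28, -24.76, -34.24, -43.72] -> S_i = -5.80 + -9.48*i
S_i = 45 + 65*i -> [45, 110, 175, 240, 305]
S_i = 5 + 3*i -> [5, 8, 11, 14, 17]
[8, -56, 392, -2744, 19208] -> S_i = 8*-7^i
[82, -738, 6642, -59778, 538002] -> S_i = 82*-9^i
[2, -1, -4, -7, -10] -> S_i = 2 + -3*i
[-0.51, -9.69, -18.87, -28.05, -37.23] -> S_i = -0.51 + -9.18*i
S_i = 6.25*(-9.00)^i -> [6.25, -56.25, 506.25, -4556.25, 41006.25]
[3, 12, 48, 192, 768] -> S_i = 3*4^i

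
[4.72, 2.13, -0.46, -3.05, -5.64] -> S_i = 4.72 + -2.59*i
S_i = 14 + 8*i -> [14, 22, 30, 38, 46]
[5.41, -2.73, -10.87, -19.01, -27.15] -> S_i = 5.41 + -8.14*i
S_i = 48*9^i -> [48, 432, 3888, 34992, 314928]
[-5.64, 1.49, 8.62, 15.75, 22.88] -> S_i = -5.64 + 7.13*i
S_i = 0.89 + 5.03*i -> [0.89, 5.92, 10.95, 15.98, 21.01]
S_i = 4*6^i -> [4, 24, 144, 864, 5184]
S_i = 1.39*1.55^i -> [1.39, 2.15, 3.34, 5.18, 8.02]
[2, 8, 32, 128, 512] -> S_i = 2*4^i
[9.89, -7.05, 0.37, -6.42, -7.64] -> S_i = Random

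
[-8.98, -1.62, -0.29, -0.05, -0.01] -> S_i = -8.98*0.18^i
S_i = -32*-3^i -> [-32, 96, -288, 864, -2592]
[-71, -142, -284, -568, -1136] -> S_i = -71*2^i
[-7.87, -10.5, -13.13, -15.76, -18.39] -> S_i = -7.87 + -2.63*i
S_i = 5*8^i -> [5, 40, 320, 2560, 20480]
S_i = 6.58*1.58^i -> [6.58, 10.4, 16.43, 25.95, 41.01]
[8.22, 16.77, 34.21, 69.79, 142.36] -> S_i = 8.22*2.04^i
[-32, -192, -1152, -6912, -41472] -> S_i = -32*6^i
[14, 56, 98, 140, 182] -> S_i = 14 + 42*i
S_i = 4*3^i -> [4, 12, 36, 108, 324]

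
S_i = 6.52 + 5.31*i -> [6.52, 11.83, 17.14, 22.45, 27.76]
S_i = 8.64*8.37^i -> [8.64, 72.32, 605.29, 5066.29, 42404.85]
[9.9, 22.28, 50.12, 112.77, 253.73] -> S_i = 9.90*2.25^i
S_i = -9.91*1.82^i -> [-9.91, -18.04, -32.83, -59.74, -108.73]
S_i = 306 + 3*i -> [306, 309, 312, 315, 318]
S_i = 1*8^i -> [1, 8, 64, 512, 4096]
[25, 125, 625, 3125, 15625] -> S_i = 25*5^i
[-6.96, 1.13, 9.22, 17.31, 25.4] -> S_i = -6.96 + 8.09*i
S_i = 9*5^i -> [9, 45, 225, 1125, 5625]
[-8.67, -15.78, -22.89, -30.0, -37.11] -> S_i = -8.67 + -7.11*i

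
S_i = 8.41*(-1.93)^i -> [8.41, -16.23, 31.33, -60.46, 116.69]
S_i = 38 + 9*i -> [38, 47, 56, 65, 74]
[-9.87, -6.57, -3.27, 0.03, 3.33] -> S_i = -9.87 + 3.30*i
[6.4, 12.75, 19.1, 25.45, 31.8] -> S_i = 6.40 + 6.35*i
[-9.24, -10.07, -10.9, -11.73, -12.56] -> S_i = -9.24 + -0.83*i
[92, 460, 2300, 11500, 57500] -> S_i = 92*5^i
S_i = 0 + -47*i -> [0, -47, -94, -141, -188]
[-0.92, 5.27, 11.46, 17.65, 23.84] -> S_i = -0.92 + 6.19*i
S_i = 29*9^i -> [29, 261, 2349, 21141, 190269]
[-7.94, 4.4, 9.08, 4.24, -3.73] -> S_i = Random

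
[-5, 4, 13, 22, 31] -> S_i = -5 + 9*i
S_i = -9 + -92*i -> [-9, -101, -193, -285, -377]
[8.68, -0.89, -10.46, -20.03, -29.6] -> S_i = 8.68 + -9.57*i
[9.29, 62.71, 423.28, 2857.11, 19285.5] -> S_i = 9.29*6.75^i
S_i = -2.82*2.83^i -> [-2.82, -7.98, -22.59, -63.92, -180.88]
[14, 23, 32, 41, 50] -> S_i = 14 + 9*i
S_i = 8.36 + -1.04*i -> [8.36, 7.32, 6.28, 5.24, 4.2]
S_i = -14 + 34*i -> [-14, 20, 54, 88, 122]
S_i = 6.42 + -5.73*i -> [6.42, 0.69, -5.04, -10.77, -16.5]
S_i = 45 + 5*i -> [45, 50, 55, 60, 65]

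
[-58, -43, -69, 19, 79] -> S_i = Random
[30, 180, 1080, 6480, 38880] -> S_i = 30*6^i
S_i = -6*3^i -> [-6, -18, -54, -162, -486]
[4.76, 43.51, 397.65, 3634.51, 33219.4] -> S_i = 4.76*9.14^i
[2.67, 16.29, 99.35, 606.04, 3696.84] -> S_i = 2.67*6.10^i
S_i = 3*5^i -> [3, 15, 75, 375, 1875]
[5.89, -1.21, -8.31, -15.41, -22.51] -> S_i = 5.89 + -7.10*i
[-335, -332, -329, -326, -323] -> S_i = -335 + 3*i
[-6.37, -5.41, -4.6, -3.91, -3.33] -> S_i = -6.37*0.85^i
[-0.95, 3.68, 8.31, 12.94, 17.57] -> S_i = -0.95 + 4.63*i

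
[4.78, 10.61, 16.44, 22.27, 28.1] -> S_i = 4.78 + 5.83*i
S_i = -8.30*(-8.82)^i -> [-8.3, 73.21, -645.68, 5694.87, -50228.76]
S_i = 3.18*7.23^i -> [3.18, 22.99, 166.23, 1201.83, 8689.21]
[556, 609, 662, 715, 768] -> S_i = 556 + 53*i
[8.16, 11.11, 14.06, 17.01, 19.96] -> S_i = 8.16 + 2.95*i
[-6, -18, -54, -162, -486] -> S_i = -6*3^i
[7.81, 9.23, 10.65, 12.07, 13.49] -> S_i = 7.81 + 1.42*i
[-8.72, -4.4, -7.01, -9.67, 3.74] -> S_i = Random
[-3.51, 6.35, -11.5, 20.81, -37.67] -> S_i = -3.51*(-1.81)^i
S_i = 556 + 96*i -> [556, 652, 748, 844, 940]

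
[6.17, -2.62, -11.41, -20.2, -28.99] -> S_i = 6.17 + -8.79*i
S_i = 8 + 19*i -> [8, 27, 46, 65, 84]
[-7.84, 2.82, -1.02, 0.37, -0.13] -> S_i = -7.84*(-0.36)^i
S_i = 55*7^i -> [55, 385, 2695, 18865, 132055]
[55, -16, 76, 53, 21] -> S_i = Random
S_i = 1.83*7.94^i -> [1.83, 14.53, 115.37, 916.04, 7273.33]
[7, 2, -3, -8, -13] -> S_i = 7 + -5*i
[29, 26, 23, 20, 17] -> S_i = 29 + -3*i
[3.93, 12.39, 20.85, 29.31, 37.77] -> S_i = 3.93 + 8.46*i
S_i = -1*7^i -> [-1, -7, -49, -343, -2401]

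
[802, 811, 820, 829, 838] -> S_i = 802 + 9*i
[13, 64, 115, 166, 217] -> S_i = 13 + 51*i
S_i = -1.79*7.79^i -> [-1.79, -13.94, -108.62, -846.19, -6591.78]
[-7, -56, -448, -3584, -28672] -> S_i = -7*8^i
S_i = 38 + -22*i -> [38, 16, -6, -28, -50]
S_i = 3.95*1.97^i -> [3.95, 7.78, 15.33, 30.2, 59.49]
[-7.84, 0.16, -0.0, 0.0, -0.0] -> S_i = -7.84*(-0.02)^i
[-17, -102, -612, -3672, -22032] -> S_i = -17*6^i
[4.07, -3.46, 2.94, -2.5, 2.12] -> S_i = 4.07*(-0.85)^i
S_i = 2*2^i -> [2, 4, 8, 16, 32]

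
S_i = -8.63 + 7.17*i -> [-8.63, -1.46, 5.71, 12.88, 20.05]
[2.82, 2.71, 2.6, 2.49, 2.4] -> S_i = 2.82*0.96^i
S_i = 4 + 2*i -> [4, 6, 8, 10, 12]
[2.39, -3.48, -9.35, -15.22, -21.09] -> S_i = 2.39 + -5.87*i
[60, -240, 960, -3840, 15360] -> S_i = 60*-4^i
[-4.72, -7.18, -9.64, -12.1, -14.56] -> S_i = -4.72 + -2.46*i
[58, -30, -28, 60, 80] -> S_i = Random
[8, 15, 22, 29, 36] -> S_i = 8 + 7*i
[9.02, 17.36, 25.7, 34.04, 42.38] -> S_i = 9.02 + 8.34*i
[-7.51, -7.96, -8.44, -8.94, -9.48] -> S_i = -7.51*1.06^i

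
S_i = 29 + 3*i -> [29, 32, 35, 38, 41]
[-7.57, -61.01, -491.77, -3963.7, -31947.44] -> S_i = -7.57*8.06^i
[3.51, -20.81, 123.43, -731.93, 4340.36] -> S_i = 3.51*(-5.93)^i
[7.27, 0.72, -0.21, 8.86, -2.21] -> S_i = Random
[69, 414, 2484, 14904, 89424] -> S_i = 69*6^i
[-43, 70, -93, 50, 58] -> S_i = Random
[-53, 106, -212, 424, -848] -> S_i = -53*-2^i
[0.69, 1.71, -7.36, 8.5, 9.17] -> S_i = Random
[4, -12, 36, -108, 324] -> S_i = 4*-3^i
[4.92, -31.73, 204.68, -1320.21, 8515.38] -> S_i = 4.92*(-6.45)^i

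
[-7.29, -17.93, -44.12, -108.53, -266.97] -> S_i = -7.29*2.46^i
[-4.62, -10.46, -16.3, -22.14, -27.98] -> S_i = -4.62 + -5.84*i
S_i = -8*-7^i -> [-8, 56, -392, 2744, -19208]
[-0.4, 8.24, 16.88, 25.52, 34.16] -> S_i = -0.40 + 8.64*i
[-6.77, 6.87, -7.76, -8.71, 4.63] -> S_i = Random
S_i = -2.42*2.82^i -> [-2.42, -6.82, -19.24, -54.27, -153.04]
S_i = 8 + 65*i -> [8, 73, 138, 203, 268]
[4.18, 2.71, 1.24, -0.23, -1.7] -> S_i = 4.18 + -1.47*i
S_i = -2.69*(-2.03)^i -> [-2.69, 5.46, -11.09, 22.5, -45.68]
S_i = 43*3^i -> [43, 129, 387, 1161, 3483]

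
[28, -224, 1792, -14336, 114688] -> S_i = 28*-8^i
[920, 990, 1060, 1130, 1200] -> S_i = 920 + 70*i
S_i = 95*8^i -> [95, 760, 6080, 48640, 389120]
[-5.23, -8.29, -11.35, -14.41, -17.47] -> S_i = -5.23 + -3.06*i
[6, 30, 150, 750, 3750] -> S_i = 6*5^i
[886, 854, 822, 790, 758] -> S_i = 886 + -32*i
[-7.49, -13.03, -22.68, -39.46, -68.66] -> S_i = -7.49*1.74^i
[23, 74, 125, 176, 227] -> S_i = 23 + 51*i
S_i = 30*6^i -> [30, 180, 1080, 6480, 38880]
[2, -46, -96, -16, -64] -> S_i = Random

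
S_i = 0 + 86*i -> [0, 86, 172, 258, 344]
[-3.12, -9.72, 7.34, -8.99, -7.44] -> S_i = Random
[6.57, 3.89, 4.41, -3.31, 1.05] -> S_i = Random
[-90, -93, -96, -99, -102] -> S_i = -90 + -3*i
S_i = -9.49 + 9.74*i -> [-9.49, 0.25, 9.99, 19.73, 29.47]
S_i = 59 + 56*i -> [59, 115, 171, 227, 283]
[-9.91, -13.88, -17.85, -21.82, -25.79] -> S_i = -9.91 + -3.97*i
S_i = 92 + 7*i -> [92, 99, 106, 113, 120]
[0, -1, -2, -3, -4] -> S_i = 0 + -1*i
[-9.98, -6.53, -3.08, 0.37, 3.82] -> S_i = -9.98 + 3.45*i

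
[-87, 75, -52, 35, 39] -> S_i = Random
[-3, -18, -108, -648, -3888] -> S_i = -3*6^i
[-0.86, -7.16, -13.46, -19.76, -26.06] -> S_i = -0.86 + -6.30*i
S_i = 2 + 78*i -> [2, 80, 158, 236, 314]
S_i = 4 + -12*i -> [4, -8, -20, -32, -44]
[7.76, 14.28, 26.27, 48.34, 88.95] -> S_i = 7.76*1.84^i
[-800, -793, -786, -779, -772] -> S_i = -800 + 7*i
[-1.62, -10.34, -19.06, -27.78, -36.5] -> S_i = -1.62 + -8.72*i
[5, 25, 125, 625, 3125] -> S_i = 5*5^i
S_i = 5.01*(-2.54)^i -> [5.01, -12.73, 32.32, -82.1, 208.53]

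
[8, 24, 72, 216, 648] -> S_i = 8*3^i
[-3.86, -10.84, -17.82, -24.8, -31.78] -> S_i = -3.86 + -6.98*i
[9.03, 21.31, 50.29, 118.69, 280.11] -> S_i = 9.03*2.36^i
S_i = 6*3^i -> [6, 18, 54, 162, 486]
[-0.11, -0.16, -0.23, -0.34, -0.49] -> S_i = -0.11*1.45^i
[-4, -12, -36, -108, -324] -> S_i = -4*3^i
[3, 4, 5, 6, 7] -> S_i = 3 + 1*i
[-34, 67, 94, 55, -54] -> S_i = Random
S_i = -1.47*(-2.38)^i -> [-1.47, 3.5, -8.33, 19.82, -47.17]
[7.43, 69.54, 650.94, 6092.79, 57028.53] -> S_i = 7.43*9.36^i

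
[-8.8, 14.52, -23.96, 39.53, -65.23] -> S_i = -8.80*(-1.65)^i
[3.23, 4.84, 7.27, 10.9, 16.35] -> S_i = 3.23*1.50^i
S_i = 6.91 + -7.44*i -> [6.91, -0.53, -7.97, -15.41, -22.85]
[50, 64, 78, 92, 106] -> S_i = 50 + 14*i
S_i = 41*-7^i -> [41, -287, 2009, -14063, 98441]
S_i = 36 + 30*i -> [36, 66, 96, 126, 156]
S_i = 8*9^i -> [8, 72, 648, 5832, 52488]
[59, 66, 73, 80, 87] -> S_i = 59 + 7*i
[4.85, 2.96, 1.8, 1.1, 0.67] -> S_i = 4.85*0.61^i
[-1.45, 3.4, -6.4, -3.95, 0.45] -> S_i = Random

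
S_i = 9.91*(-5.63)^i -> [9.91, -55.79, 314.12, -1768.47, 9956.51]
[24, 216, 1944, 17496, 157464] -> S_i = 24*9^i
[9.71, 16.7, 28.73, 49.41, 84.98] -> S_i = 9.71*1.72^i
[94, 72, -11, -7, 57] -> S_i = Random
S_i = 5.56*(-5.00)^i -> [5.56, -27.8, 139.0, -695.0, 3475.0]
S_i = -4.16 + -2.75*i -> [-4.16, -6.91, -9.66, -12.41, -15.16]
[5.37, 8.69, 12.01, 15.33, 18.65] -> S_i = 5.37 + 3.32*i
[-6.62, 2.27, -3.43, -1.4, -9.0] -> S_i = Random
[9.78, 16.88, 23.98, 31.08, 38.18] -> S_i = 9.78 + 7.10*i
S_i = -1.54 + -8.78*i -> [-1.54, -10.32, -19.1, -27.88, -36.66]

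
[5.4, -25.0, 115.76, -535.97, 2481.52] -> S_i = 5.40*(-4.63)^i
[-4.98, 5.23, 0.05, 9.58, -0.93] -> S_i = Random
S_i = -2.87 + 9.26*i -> [-2.87, 6.39, 15.65, 24.91, 34.17]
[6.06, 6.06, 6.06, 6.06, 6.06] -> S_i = 6.06*1.00^i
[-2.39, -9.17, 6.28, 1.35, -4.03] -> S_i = Random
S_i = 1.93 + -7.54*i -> [1.93, -5.61, -13.15, -20.69, -28.23]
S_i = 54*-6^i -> [54, -324, 1944, -11664, 69984]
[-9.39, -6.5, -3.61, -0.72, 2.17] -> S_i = -9.39 + 2.89*i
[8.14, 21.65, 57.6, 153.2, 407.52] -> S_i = 8.14*2.66^i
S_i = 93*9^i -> [93, 837, 7533, 67797, 610173]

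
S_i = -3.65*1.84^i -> [-3.65, -6.72, -12.36, -22.74, -41.84]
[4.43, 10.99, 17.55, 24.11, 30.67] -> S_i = 4.43 + 6.56*i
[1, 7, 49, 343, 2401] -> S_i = 1*7^i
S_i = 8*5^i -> [8, 40, 200, 1000, 5000]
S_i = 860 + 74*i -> [860, 934, 1008, 1082, 1156]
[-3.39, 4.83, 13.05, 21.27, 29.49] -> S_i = -3.39 + 8.22*i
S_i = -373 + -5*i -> [-373, -378, -383, -388, -393]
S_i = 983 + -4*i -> [983, 979, 975, 971, 967]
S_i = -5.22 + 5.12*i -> [-5.22, -0.1, 5.02, 10.14, 15.26]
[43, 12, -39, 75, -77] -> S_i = Random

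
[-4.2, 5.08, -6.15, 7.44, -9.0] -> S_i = -4.20*(-1.21)^i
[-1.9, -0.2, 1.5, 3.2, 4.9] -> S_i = -1.90 + 1.70*i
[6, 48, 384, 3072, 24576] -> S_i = 6*8^i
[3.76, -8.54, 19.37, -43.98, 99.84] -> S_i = 3.76*(-2.27)^i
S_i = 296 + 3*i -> [296, 299, 302, 305, 308]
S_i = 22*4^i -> [22, 88, 352, 1408, 5632]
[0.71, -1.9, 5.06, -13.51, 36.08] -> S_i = 0.71*(-2.67)^i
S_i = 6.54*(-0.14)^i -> [6.54, -0.92, 0.13, -0.02, 0.0]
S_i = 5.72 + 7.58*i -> [5.72, 13.3, 20.88, 28.46, 36.04]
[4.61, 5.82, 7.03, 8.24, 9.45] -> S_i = 4.61 + 1.21*i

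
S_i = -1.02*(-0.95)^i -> [-1.02, 0.97, -0.92, 0.87, -0.83]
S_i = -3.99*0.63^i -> [-3.99, -2.51, -1.58, -1.0, -0.63]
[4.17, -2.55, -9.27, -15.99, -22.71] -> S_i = 4.17 + -6.72*i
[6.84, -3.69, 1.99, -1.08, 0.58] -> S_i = 6.84*(-0.54)^i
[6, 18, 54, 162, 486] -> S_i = 6*3^i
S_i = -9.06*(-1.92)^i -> [-9.06, 17.4, -33.4, 64.13, -123.12]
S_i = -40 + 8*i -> [-40, -32, -24, -16, -8]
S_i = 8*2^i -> [8, 16, 32, 64, 128]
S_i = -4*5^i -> [-4, -20, -100, -500, -2500]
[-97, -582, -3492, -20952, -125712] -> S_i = -97*6^i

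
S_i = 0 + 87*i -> [0, 87, 174, 261, 348]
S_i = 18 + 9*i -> [18, 27, 36, 45, 54]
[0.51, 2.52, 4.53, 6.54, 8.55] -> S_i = 0.51 + 2.01*i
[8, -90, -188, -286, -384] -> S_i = 8 + -98*i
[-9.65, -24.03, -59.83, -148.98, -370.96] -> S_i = -9.65*2.49^i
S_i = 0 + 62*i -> [0, 62, 124, 186, 248]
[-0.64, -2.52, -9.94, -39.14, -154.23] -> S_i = -0.64*3.94^i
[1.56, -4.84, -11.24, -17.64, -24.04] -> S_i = 1.56 + -6.40*i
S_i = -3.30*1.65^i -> [-3.3, -5.44, -8.98, -14.82, -24.46]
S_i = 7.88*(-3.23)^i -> [7.88, -25.45, 82.21, -265.54, 857.7]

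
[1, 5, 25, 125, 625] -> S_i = 1*5^i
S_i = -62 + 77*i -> [-62, 15, 92, 169, 246]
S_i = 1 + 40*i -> [1, 41, 81, 121, 161]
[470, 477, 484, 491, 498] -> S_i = 470 + 7*i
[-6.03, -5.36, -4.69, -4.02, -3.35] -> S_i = -6.03 + 0.67*i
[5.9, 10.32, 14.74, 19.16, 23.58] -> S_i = 5.90 + 4.42*i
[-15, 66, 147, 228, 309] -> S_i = -15 + 81*i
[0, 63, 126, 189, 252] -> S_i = 0 + 63*i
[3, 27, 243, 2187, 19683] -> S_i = 3*9^i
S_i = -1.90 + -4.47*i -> [-1.9, -6.37, -10.84, -15.31, -19.78]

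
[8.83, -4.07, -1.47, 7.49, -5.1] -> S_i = Random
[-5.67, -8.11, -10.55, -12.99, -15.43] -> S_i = -5.67 + -2.44*i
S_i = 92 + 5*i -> [92, 97, 102, 107, 112]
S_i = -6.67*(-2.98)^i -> [-6.67, 19.88, -59.23, 176.51, -526.01]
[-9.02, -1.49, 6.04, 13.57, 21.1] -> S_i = -9.02 + 7.53*i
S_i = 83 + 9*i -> [83, 92, 101, 110, 119]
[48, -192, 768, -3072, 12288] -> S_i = 48*-4^i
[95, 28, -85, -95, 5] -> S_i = Random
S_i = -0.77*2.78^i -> [-0.77, -2.14, -5.95, -16.54, -45.99]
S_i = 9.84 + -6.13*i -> [9.84, 3.71, -2.42, -8.55, -14.68]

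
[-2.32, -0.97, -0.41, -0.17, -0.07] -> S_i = -2.32*0.42^i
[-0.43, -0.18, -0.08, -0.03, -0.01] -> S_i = -0.43*0.42^i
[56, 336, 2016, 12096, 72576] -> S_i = 56*6^i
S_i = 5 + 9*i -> [5, 14, 23, 32, 41]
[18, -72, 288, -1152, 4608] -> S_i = 18*-4^i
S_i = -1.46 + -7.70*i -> [-1.46, -9.16, -16.86, -24.56, -32.26]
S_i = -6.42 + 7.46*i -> [-6.42, 1.04, 8.5, 15.96, 23.42]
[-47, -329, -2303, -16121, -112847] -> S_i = -47*7^i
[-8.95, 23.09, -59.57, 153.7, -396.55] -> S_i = -8.95*(-2.58)^i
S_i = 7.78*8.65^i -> [7.78, 67.3, 582.12, 5035.33, 43555.6]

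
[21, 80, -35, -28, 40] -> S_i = Random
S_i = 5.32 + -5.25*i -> [5.32, 0.07, -5.18, -10.43, -15.68]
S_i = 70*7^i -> [70, 490, 3430, 24010, 168070]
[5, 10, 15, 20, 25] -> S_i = 5 + 5*i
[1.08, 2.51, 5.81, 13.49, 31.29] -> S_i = 1.08*2.32^i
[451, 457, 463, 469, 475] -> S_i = 451 + 6*i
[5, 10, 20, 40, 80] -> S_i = 5*2^i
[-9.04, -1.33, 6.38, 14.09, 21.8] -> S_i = -9.04 + 7.71*i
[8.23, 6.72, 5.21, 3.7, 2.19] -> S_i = 8.23 + -1.51*i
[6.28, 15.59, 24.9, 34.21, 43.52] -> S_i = 6.28 + 9.31*i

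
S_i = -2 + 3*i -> [-2, 1, 4, 7, 10]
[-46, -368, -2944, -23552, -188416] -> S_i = -46*8^i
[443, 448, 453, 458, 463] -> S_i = 443 + 5*i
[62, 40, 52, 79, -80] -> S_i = Random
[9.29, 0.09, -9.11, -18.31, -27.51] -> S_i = 9.29 + -9.20*i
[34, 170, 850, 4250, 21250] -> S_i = 34*5^i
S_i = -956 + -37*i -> [-956, -993, -1030, -1067, -1104]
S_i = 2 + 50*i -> [2, 52, 102, 152, 202]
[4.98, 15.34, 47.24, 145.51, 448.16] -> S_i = 4.98*3.08^i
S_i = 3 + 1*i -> [3, 4, 5, 6, 7]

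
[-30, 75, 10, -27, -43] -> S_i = Random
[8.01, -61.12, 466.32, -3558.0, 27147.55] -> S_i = 8.01*(-7.63)^i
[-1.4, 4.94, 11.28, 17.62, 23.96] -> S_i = -1.40 + 6.34*i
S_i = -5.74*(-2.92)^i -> [-5.74, 16.76, -48.94, 142.91, -417.3]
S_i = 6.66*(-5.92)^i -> [6.66, -39.43, 233.41, -1381.78, 8180.15]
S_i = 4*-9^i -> [4, -36, 324, -2916, 26244]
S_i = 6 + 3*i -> [6, 9, 12, 15, 18]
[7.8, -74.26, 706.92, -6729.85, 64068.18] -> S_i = 7.80*(-9.52)^i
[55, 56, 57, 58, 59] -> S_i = 55 + 1*i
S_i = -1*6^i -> [-1, -6, -36, -216, -1296]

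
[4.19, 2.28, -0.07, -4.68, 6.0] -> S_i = Random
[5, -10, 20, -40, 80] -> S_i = 5*-2^i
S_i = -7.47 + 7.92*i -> [-7.47, 0.45, 8.37, 16.29, 24.21]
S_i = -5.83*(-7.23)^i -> [-5.83, 42.15, -304.75, 2203.35, -15930.22]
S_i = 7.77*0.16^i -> [7.77, 1.24, 0.2, 0.03, 0.01]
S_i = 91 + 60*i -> [91, 151, 211, 271, 331]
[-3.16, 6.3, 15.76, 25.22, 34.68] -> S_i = -3.16 + 9.46*i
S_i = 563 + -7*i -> [563, 556, 549, 542, 535]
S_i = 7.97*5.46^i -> [7.97, 43.52, 237.6, 1297.29, 7083.19]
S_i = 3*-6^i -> [3, -18, 108, -648, 3888]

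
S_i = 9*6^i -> [9, 54, 324, 1944, 11664]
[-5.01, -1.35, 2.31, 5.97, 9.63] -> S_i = -5.01 + 3.66*i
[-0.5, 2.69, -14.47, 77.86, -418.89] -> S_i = -0.50*(-5.38)^i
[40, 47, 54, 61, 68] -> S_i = 40 + 7*i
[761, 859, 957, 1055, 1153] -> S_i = 761 + 98*i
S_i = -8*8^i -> [-8, -64, -512, -4096, -32768]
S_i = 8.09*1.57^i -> [8.09, 12.7, 19.94, 31.31, 49.15]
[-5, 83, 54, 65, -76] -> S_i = Random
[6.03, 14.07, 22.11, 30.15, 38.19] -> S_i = 6.03 + 8.04*i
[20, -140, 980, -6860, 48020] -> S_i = 20*-7^i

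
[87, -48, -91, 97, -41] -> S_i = Random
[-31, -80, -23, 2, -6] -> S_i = Random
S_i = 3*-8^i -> [3, -24, 192, -1536, 12288]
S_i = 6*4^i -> [6, 24, 96, 384, 1536]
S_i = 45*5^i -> [45, 225, 1125, 5625, 28125]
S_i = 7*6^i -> [7, 42, 252, 1512, 9072]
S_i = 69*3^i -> [69, 207, 621, 1863, 5589]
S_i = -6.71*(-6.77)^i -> [-6.71, 45.43, -307.54, 2082.04, -14095.39]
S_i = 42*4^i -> [42, 168, 672, 2688, 10752]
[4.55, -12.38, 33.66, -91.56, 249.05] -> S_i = 4.55*(-2.72)^i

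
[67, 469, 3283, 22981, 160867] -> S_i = 67*7^i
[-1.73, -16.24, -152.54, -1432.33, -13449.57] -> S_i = -1.73*9.39^i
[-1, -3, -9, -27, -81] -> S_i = -1*3^i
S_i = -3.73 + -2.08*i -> [-3.73, -5.81, -7.89, -9.97, -12.05]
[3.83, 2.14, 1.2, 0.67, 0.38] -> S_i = 3.83*0.56^i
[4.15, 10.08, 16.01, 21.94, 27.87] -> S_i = 4.15 + 5.93*i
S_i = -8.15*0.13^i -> [-8.15, -1.06, -0.14, -0.02, -0.0]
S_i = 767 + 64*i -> [767, 831, 895, 959, 1023]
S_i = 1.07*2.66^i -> [1.07, 2.85, 7.57, 20.14, 53.57]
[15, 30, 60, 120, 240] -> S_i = 15*2^i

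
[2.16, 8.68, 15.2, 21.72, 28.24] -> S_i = 2.16 + 6.52*i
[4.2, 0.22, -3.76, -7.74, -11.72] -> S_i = 4.20 + -3.98*i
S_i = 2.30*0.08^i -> [2.3, 0.18, 0.01, 0.0, 0.0]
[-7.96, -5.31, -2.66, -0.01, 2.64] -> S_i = -7.96 + 2.65*i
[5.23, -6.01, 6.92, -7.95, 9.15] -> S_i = 5.23*(-1.15)^i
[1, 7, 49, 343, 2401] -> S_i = 1*7^i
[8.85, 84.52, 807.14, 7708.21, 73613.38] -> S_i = 8.85*9.55^i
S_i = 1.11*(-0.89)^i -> [1.11, -0.99, 0.88, -0.78, 0.7]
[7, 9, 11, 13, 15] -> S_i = 7 + 2*i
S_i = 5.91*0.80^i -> [5.91, 4.73, 3.78, 3.03, 2.42]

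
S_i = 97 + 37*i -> [97, 134, 171, 208, 245]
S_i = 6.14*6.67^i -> [6.14, 40.95, 273.16, 1821.99, 12152.67]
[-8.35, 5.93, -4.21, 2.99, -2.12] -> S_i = -8.35*(-0.71)^i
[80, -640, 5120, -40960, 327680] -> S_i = 80*-8^i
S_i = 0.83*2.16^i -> [0.83, 1.79, 3.87, 8.36, 18.07]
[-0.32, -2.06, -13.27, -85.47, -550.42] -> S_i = -0.32*6.44^i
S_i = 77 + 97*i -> [77, 174, 271, 368, 465]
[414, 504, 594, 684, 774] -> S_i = 414 + 90*i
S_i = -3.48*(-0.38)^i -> [-3.48, 1.32, -0.5, 0.19, -0.07]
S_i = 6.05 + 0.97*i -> [6.05, 7.02, 7.99, 8.96, 9.93]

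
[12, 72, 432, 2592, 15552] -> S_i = 12*6^i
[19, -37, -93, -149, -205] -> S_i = 19 + -56*i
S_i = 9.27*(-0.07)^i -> [9.27, -0.65, 0.05, -0.0, 0.0]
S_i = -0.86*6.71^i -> [-0.86, -5.77, -38.72, -259.82, -1743.37]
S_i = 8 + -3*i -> [8, 5, 2, -1, -4]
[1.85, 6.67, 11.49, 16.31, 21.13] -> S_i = 1.85 + 4.82*i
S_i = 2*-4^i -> [2, -8, 32, -128, 512]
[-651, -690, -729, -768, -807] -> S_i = -651 + -39*i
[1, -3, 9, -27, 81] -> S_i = 1*-3^i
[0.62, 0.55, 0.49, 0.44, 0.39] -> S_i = 0.62*0.89^i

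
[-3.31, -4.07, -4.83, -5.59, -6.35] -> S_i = -3.31 + -0.76*i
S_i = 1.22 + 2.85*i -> [1.22, 4.07, 6.92, 9.77, 12.62]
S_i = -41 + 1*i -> [-41, -40, -39, -38, -37]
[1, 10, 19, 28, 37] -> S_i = 1 + 9*i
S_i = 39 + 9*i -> [39, 48, 57, 66, 75]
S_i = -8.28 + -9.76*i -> [-8.28, -18.04, -27.8, -37.56, -47.32]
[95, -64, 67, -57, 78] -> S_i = Random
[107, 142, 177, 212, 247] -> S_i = 107 + 35*i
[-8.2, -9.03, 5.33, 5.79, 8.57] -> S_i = Random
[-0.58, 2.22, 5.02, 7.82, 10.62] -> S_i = -0.58 + 2.80*i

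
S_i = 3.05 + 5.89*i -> [3.05, 8.94, 14.83, 20.72, 26.61]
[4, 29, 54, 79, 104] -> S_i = 4 + 25*i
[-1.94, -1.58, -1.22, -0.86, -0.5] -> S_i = -1.94 + 0.36*i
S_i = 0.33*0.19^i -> [0.33, 0.06, 0.01, 0.0, 0.0]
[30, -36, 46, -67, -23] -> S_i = Random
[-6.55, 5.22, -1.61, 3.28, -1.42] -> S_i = Random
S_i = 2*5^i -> [2, 10, 50, 250, 1250]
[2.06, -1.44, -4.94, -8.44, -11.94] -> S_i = 2.06 + -3.50*i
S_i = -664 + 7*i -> [-664, -657, -650, -643, -636]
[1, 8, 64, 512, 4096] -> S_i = 1*8^i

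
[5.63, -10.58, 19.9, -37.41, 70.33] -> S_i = 5.63*(-1.88)^i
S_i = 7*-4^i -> [7, -28, 112, -448, 1792]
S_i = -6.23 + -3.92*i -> [-6.23, -10.15, -14.07, -17.99, -21.91]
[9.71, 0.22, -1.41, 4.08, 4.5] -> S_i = Random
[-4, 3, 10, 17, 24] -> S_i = -4 + 7*i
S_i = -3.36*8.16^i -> [-3.36, -27.42, -223.73, -1825.62, -14897.04]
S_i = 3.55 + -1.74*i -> [3.55, 1.81, 0.07, -1.67, -3.41]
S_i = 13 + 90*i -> [13, 103, 193, 283, 373]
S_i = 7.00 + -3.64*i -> [7.0, 3.36, -0.28, -3.92, -7.56]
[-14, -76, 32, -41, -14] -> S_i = Random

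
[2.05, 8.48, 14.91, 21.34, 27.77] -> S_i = 2.05 + 6.43*i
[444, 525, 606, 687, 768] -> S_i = 444 + 81*i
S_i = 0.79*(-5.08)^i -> [0.79, -4.01, 20.39, -103.57, 526.12]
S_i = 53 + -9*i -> [53, 44, 35, 26, 17]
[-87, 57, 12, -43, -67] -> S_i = Random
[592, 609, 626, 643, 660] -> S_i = 592 + 17*i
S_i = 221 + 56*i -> [221, 277, 333, 389, 445]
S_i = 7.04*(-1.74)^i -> [7.04, -12.25, 21.31, -37.09, 64.53]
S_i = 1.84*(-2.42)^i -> [1.84, -4.45, 10.78, -26.08, 63.11]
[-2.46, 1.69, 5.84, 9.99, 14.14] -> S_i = -2.46 + 4.15*i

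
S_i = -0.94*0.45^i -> [-0.94, -0.42, -0.19, -0.09, -0.04]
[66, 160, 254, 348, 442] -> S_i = 66 + 94*i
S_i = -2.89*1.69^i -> [-2.89, -4.88, -8.25, -13.95, -23.57]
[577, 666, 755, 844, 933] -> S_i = 577 + 89*i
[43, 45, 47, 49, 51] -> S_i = 43 + 2*i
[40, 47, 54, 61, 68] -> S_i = 40 + 7*i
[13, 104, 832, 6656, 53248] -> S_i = 13*8^i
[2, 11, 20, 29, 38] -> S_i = 2 + 9*i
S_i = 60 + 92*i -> [60, 152, 244, 336, 428]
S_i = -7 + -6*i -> [-7, -13, -19, -25, -31]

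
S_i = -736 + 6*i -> [-736, -730, -724, -718, -712]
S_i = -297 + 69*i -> [-297, -228, -159, -90, -21]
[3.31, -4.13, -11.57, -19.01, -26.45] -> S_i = 3.31 + -7.44*i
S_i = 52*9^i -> [52, 468, 4212, 37908, 341172]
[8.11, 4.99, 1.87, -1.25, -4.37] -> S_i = 8.11 + -3.12*i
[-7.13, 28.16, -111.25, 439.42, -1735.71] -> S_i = -7.13*(-3.95)^i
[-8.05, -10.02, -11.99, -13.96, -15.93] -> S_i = -8.05 + -1.97*i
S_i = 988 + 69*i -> [988, 1057, 1126, 1195, 1264]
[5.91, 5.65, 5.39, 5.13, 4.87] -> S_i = 5.91 + -0.26*i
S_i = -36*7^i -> [-36, -252, -1764, -12348, -86436]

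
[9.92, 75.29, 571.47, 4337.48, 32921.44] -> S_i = 9.92*7.59^i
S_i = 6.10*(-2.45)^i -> [6.1, -14.94, 36.62, -89.71, 219.78]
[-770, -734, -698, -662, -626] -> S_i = -770 + 36*i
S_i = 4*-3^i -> [4, -12, 36, -108, 324]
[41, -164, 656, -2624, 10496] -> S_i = 41*-4^i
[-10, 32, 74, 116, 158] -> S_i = -10 + 42*i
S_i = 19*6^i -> [19, 114, 684, 4104, 24624]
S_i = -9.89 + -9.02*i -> [-9.89, -18.91, -27.93, -36.95, -45.97]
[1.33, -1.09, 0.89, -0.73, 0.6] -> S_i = 1.33*(-0.82)^i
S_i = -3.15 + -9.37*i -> [-3.15, -12.52, -21.89, -31.26, -40.63]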